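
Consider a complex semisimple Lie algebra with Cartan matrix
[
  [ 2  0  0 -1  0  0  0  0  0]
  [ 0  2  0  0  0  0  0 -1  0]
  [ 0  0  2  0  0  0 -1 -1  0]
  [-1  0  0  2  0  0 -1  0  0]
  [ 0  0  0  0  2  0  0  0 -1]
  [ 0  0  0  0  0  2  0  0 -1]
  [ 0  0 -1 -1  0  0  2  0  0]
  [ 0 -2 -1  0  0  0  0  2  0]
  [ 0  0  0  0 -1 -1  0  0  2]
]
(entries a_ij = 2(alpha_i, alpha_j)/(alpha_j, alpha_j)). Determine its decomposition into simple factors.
The diagram associated to this matrix has two connected components: the simple roots {alpha_5, alpha_6, alpha_9} form a chain of 3 nodes with single edges (A_3), and {alpha_1, alpha_2, alpha_3, alpha_4, alpha_7, alpha_8} form a chain of 6 nodes with a double edge at one end; the terminal node there is the unique short simple root (B_6). A semisimple Lie algebra decomposes uniquely as the direct sum of simple ideals, one per connected component of its Dynkin diagram, so g ≅ A_3 ⊕ B_6 (dimension 15 + 78 = 93).

A_3 (sl(4)) ⊕ B_6 (so(13))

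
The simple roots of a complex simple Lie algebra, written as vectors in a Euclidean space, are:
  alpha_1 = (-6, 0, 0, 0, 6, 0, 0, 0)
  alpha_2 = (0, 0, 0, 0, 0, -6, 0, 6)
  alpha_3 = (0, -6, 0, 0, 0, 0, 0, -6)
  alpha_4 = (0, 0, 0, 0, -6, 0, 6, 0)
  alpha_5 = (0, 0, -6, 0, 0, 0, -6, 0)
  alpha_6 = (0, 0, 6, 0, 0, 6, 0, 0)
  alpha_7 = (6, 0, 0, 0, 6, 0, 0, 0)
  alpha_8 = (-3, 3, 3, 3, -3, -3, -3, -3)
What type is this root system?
Compute the Cartan integers a_ij = 2(alpha_i, alpha_j)/(alpha_j, alpha_j); the resulting 8x8 Cartan matrix is
[[2, 0, 0, -1, 0, 0, 0, 0], [0, 2, -1, 0, 0, -1, 0, 0], [0, -1, 2, 0, 0, 0, 0, 0], [-1, 0, 0, 2, -1, 0, -1, 0], [0, 0, 0, -1, 2, -1, 0, 0], [0, -1, 0, 0, -1, 2, 0, 0], [0, 0, 0, -1, 0, 0, 2, -1], [0, 0, 0, 0, 0, 0, -1, 2]].
All simple roots have the same length, so the diagram is simply laced. The associated Dynkin diagram is a chain of 7 nodes with one extra node attached to the third node from one end (E_8), so the type is E_8.

E_8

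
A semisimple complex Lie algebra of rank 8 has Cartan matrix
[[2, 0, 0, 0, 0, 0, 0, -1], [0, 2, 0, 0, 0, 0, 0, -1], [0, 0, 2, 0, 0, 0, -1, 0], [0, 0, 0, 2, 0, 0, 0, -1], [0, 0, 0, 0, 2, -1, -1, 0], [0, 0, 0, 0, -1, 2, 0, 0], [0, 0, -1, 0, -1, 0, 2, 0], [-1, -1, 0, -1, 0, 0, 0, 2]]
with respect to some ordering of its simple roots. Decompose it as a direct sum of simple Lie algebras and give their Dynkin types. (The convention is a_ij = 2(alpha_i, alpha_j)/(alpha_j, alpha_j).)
The diagram associated to this matrix has two connected components: the simple roots {alpha_3, alpha_5, alpha_6, alpha_7} form a chain of 4 nodes with single edges (A_4), and {alpha_1, alpha_2, alpha_4, alpha_8} form a chain of 2 nodes with a fork of two nodes at one end (D_4). A semisimple Lie algebra decomposes uniquely as the direct sum of simple ideals, one per connected component of its Dynkin diagram, so g ≅ A_4 ⊕ D_4 (dimension 24 + 28 = 52).

A_4 (sl(5)) ⊕ D_4 (so(8))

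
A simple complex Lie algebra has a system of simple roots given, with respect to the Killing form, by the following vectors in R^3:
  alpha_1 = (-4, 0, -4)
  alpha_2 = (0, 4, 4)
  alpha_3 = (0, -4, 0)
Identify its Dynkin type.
Compute the Cartan integers a_ij = 2(alpha_i, alpha_j)/(alpha_j, alpha_j); the resulting 3x3 Cartan matrix is
[[2, -1, 0], [-1, 2, -2], [0, -1, 2]].
The roots have two lengths (squared-length ratio 2:1); the short ones are alpha_{3}. The associated Dynkin diagram is a chain of 3 nodes with a double edge at one end; the terminal node there is the unique short simple root (B_3), so the type is B_3 (the algebra so(7)).

B_3 (so(7))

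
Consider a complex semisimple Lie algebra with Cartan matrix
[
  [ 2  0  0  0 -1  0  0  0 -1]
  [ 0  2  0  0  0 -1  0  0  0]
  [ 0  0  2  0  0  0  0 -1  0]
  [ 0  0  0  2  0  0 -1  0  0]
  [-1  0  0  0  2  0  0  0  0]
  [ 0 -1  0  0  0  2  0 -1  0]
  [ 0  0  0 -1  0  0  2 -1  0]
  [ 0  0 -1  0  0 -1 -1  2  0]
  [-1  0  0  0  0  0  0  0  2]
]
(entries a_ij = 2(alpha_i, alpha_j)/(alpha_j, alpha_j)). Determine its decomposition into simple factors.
type A_3 ⊕ type E_6

The diagram associated to this matrix has two connected components: the simple roots {alpha_1, alpha_5, alpha_9} form a chain of 3 nodes with single edges (A_3), and {alpha_2, alpha_3, alpha_4, alpha_6, alpha_7, alpha_8} form a chain of 5 nodes with one extra node attached to the third node from one end (E_6). A semisimple Lie algebra decomposes uniquely as the direct sum of simple ideals, one per connected component of its Dynkin diagram, so g ≅ A_3 ⊕ E_6 (dimension 15 + 78 = 93).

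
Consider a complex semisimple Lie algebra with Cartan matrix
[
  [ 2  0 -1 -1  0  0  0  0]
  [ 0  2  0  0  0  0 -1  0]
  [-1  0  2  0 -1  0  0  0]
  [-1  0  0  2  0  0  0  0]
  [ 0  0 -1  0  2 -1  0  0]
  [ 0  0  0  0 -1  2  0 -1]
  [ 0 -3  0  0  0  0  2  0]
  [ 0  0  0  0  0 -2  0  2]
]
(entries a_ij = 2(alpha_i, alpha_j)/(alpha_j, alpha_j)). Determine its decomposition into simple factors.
type C_6 + type G_2

The diagram associated to this matrix has two connected components: the simple roots {alpha_1, alpha_3, alpha_4, alpha_5, alpha_6, alpha_8} form a chain of 6 nodes with a double edge at one end; the terminal node there is the unique long simple root (C_6), and {alpha_2, alpha_7} form two nodes joined by a triple edge (G_2). A semisimple Lie algebra decomposes uniquely as the direct sum of simple ideals, one per connected component of its Dynkin diagram, so g ≅ C_6 ⊕ G_2 (dimension 78 + 14 = 92).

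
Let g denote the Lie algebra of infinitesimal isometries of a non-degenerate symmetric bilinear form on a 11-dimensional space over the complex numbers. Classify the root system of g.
This is so(11) with 11 odd, which has dimension 11(11-1)/2 = 55 and rank (11-1)/2 = 5. In the classification of classical Lie algebras, the orthogonal algebra so(2n+1) in an odd number of variables has type B_n; here n = 5, so the Dynkin diagram is a chain of 5 nodes with a double edge at one end; the terminal node there is the unique short simple root (B_5). Hence the type is B_5.

B5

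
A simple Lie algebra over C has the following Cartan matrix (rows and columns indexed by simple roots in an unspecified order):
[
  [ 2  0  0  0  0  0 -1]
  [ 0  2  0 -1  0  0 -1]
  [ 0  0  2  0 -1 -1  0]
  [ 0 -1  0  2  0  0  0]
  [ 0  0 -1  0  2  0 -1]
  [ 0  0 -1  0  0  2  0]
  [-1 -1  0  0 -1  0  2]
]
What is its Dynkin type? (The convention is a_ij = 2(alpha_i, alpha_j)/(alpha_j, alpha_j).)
The matrix has rank 7 with 2's on the diagonal. Reading the off-diagonal entries as Dynkin edges (a single edge where a_ij = a_ji = -1; a double or triple edge where a_ij * a_ji = 2 or 3), the diagram is a chain of 6 nodes with one extra node attached to the third node from one end (E_7). One simple-root ordering that puts it in standard form is (alpha_4, alpha_1, alpha_2, alpha_7, alpha_5, alpha_3, alpha_6). So the algebra is type E_7.

E_7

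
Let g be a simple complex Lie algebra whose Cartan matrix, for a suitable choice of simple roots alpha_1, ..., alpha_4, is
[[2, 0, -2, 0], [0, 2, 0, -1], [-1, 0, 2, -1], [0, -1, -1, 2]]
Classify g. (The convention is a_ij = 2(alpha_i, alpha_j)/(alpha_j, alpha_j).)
C_4

The matrix has rank 4 with 2's on the diagonal. Reading the off-diagonal entries as Dynkin edges (a single edge where a_ij = a_ji = -1; a double or triple edge where a_ij * a_ji = 2 or 3), the diagram is a chain of 4 nodes with a double edge at one end; the terminal node there is the unique long simple root (C_4). One simple-root ordering that puts it in standard form is (alpha_2, alpha_4, alpha_3, alpha_1). So the algebra is type C_4, i.e. sp(8).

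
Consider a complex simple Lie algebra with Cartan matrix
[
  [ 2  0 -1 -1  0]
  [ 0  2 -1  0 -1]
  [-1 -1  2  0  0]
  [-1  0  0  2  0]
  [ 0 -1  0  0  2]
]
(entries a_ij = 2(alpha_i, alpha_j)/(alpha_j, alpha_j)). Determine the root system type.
The matrix has rank 5 with 2's on the diagonal. Reading the off-diagonal entries as Dynkin edges (a single edge where a_ij = a_ji = -1; a double or triple edge where a_ij * a_ji = 2 or 3), the diagram is a chain of 5 nodes with single edges (A_5). One simple-root ordering that puts it in standard form is (alpha_4, alpha_1, alpha_3, alpha_2, alpha_5). So the algebra is type A_5, i.e. sl(6).

A5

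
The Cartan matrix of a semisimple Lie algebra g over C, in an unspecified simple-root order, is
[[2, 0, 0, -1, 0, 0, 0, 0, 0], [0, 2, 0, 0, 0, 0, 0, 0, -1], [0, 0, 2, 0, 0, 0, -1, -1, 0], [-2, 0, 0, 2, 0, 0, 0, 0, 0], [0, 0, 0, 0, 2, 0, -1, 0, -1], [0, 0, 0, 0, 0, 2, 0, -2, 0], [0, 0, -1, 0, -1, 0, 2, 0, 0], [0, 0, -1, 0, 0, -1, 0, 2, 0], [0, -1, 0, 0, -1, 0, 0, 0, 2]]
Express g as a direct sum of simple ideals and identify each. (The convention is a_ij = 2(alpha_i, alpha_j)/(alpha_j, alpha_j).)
B_2 (so(5)) + C_7 (sp(14))

The diagram associated to this matrix has two connected components: the simple roots {alpha_1, alpha_4} form a chain of 2 nodes with a double edge at one end; the terminal node there is the unique short simple root (B_2), and {alpha_2, alpha_3, alpha_5, alpha_6, alpha_7, alpha_8, alpha_9} form a chain of 7 nodes with a double edge at one end; the terminal node there is the unique long simple root (C_7). A semisimple Lie algebra decomposes uniquely as the direct sum of simple ideals, one per connected component of its Dynkin diagram, so g ≅ B_2 ⊕ C_7 (dimension 10 + 105 = 115).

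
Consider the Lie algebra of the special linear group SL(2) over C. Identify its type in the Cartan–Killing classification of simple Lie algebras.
A1

This is sl(2), which has dimension 2^2 - 1 = 3 and rank 2 - 1 = 1 (a Cartan subalgebra is the diagonal traceless matrices). In the classification of classical Lie algebras, the special linear algebra sl(n+1) has type A_n; here n = 1, so the Dynkin diagram is a chain of 1 nodes with single edges (A_1). Hence the type is A_1.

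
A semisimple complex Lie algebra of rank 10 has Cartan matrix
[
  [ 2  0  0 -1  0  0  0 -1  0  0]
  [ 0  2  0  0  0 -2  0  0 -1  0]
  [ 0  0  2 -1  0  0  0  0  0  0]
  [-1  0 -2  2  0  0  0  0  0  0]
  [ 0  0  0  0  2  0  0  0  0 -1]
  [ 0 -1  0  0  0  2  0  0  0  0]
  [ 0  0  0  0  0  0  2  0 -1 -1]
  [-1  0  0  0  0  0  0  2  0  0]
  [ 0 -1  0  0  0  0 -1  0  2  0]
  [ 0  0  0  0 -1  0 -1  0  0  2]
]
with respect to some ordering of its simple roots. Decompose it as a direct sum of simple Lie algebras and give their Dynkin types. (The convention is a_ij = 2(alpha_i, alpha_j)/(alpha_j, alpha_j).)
B4 + B6

The diagram associated to this matrix has two connected components: the simple roots {alpha_1, alpha_3, alpha_4, alpha_8} form a chain of 4 nodes with a double edge at one end; the terminal node there is the unique short simple root (B_4), and {alpha_2, alpha_5, alpha_6, alpha_7, alpha_9, alpha_10} form a chain of 6 nodes with a double edge at one end; the terminal node there is the unique short simple root (B_6). A semisimple Lie algebra decomposes uniquely as the direct sum of simple ideals, one per connected component of its Dynkin diagram, so g ≅ B_4 ⊕ B_6 (dimension 36 + 78 = 114).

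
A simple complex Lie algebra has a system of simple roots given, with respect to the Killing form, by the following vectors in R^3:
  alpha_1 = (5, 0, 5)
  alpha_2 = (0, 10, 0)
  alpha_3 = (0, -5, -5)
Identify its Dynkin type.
C_3

Compute the Cartan integers a_ij = 2(alpha_i, alpha_j)/(alpha_j, alpha_j); the resulting 3x3 Cartan matrix is
[[2, 0, -1], [0, 2, -2], [-1, -1, 2]].
The roots have two lengths (squared-length ratio 2:1); the short ones are alpha_{1,3}. The associated Dynkin diagram is a chain of 3 nodes with a double edge at one end; the terminal node there is the unique long simple root (C_3), so the type is C_3 (the algebra sp(6)).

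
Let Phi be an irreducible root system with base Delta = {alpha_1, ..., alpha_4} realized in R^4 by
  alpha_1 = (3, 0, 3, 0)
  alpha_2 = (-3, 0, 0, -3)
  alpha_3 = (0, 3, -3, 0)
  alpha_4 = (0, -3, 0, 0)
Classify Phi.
B_4 (so(9))

Compute the Cartan integers a_ij = 2(alpha_i, alpha_j)/(alpha_j, alpha_j); the resulting 4x4 Cartan matrix is
[[2, -1, -1, 0], [-1, 2, 0, 0], [-1, 0, 2, -2], [0, 0, -1, 2]].
The roots have two lengths (squared-length ratio 2:1); the short ones are alpha_{4}. The associated Dynkin diagram is a chain of 4 nodes with a double edge at one end; the terminal node there is the unique short simple root (B_4), so the type is B_4 (the algebra so(9)).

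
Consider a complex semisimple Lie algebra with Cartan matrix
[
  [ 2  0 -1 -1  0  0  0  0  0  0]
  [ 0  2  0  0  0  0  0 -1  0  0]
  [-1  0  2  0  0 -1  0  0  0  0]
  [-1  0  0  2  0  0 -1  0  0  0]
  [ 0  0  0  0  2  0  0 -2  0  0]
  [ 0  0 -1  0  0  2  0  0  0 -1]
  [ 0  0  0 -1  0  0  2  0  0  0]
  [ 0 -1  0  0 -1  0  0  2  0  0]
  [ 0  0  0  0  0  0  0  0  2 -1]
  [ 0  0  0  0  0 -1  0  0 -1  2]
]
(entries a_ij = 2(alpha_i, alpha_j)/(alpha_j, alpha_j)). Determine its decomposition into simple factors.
The diagram associated to this matrix has two connected components: the simple roots {alpha_1, alpha_3, alpha_4, alpha_6, alpha_7, alpha_9, alpha_10} form a chain of 7 nodes with single edges (A_7), and {alpha_2, alpha_5, alpha_8} form a chain of 3 nodes with a double edge at one end; the terminal node there is the unique long simple root (C_3). A semisimple Lie algebra decomposes uniquely as the direct sum of simple ideals, one per connected component of its Dynkin diagram, so g ≅ A_7 ⊕ C_3 (dimension 63 + 21 = 84).

A7 + C3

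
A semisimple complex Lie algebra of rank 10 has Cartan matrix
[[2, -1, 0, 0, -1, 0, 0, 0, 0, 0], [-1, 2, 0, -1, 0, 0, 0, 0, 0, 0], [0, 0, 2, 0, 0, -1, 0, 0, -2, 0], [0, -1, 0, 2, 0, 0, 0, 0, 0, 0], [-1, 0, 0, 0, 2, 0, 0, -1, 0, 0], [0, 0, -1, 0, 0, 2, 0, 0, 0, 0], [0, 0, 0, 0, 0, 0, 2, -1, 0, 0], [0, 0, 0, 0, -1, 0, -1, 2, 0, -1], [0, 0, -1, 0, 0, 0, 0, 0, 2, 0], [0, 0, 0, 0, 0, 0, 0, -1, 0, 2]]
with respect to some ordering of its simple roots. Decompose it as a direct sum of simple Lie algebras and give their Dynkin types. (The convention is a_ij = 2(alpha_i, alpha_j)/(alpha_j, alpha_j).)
B_3 + D_7

The diagram associated to this matrix has two connected components: the simple roots {alpha_3, alpha_6, alpha_9} form a chain of 3 nodes with a double edge at one end; the terminal node there is the unique short simple root (B_3), and {alpha_1, alpha_2, alpha_4, alpha_5, alpha_7, alpha_8, alpha_10} form a chain of 5 nodes with a fork of two nodes at one end (D_7). A semisimple Lie algebra decomposes uniquely as the direct sum of simple ideals, one per connected component of its Dynkin diagram, so g ≅ B_3 ⊕ D_7 (dimension 21 + 91 = 112).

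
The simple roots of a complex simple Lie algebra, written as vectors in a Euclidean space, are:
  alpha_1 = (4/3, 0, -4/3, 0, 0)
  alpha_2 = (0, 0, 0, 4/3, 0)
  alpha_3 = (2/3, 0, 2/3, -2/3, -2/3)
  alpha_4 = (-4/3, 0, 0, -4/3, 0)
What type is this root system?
Compute the Cartan integers a_ij = 2(alpha_i, alpha_j)/(alpha_j, alpha_j); the resulting 4x4 Cartan matrix is
[[2, 0, 0, -1], [0, 2, -1, -1], [0, -1, 2, 0], [-1, -2, 0, 2]].
The roots have two lengths (squared-length ratio 2:1); the short ones are alpha_{2,3}. The associated Dynkin diagram is a chain of 4 nodes with a double edge between the middle two (F_4), so the type is F_4.

F_4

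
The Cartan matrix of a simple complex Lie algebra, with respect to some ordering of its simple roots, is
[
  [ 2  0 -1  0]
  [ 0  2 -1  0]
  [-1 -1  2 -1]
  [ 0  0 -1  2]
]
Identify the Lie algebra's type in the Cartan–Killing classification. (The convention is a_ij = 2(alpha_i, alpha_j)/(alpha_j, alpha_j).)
The matrix has rank 4 with 2's on the diagonal. Reading the off-diagonal entries as Dynkin edges (a single edge where a_ij = a_ji = -1; a double or triple edge where a_ij * a_ji = 2 or 3), the diagram is a chain of 2 nodes with a fork of two nodes at one end (D_4). One simple-root ordering that puts it in standard form is (alpha_2, alpha_3, alpha_1, alpha_4). So the algebra is type D_4, i.e. so(8).

type D_4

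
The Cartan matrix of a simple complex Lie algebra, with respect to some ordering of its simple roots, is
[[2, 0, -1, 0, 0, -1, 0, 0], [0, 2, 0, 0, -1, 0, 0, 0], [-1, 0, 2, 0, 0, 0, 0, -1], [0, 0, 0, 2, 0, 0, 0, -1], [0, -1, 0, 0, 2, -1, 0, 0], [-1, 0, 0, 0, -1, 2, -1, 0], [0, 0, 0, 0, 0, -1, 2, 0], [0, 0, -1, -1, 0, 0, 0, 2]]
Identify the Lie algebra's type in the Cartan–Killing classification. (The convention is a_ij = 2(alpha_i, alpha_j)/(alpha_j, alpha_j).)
The matrix has rank 8 with 2's on the diagonal. Reading the off-diagonal entries as Dynkin edges (a single edge where a_ij = a_ji = -1; a double or triple edge where a_ij * a_ji = 2 or 3), the diagram is a chain of 7 nodes with one extra node attached to the third node from one end (E_8). One simple-root ordering that puts it in standard form is (alpha_2, alpha_7, alpha_5, alpha_6, alpha_1, alpha_3, alpha_8, alpha_4). So the algebra is type E_8.

type E_8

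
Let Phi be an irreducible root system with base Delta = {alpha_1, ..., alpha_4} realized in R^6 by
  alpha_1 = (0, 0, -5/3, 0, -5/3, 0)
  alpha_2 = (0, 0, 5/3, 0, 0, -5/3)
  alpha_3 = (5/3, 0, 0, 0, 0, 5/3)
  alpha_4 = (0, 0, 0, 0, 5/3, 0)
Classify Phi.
B_4

Compute the Cartan integers a_ij = 2(alpha_i, alpha_j)/(alpha_j, alpha_j); the resulting 4x4 Cartan matrix is
[[2, -1, 0, -2], [-1, 2, -1, 0], [0, -1, 2, 0], [-1, 0, 0, 2]].
The roots have two lengths (squared-length ratio 2:1); the short ones are alpha_{4}. The associated Dynkin diagram is a chain of 4 nodes with a double edge at one end; the terminal node there is the unique short simple root (B_4), so the type is B_4 (the algebra so(9)).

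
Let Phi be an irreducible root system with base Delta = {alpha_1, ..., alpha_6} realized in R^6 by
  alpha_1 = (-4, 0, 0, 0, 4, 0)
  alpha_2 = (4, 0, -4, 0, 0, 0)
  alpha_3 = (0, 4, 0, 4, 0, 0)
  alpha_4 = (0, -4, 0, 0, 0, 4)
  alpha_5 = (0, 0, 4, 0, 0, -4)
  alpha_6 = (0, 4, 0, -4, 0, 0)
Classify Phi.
D6

Compute the Cartan integers a_ij = 2(alpha_i, alpha_j)/(alpha_j, alpha_j); the resulting 6x6 Cartan matrix is
[[2, -1, 0, 0, 0, 0], [-1, 2, 0, 0, -1, 0], [0, 0, 2, -1, 0, 0], [0, 0, -1, 2, -1, -1], [0, -1, 0, -1, 2, 0], [0, 0, 0, -1, 0, 2]].
All simple roots have the same length, so the diagram is simply laced. The associated Dynkin diagram is a chain of 4 nodes with a fork of two nodes at one end (D_6), so the type is D_6 (the algebra so(12)).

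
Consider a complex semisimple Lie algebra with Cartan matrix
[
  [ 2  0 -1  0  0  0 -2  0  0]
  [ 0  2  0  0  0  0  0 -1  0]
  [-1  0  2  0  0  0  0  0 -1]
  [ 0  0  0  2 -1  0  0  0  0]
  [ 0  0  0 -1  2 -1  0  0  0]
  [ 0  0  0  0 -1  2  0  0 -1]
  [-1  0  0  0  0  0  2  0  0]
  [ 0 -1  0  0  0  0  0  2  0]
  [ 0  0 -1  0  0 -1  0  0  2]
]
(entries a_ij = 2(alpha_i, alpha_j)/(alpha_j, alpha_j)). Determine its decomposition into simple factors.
A_2 (sl(3)) + B_7 (so(15))

The diagram associated to this matrix has two connected components: the simple roots {alpha_2, alpha_8} form a chain of 2 nodes with single edges (A_2), and {alpha_1, alpha_3, alpha_4, alpha_5, alpha_6, alpha_7, alpha_9} form a chain of 7 nodes with a double edge at one end; the terminal node there is the unique short simple root (B_7). A semisimple Lie algebra decomposes uniquely as the direct sum of simple ideals, one per connected component of its Dynkin diagram, so g ≅ A_2 ⊕ B_7 (dimension 8 + 105 = 113).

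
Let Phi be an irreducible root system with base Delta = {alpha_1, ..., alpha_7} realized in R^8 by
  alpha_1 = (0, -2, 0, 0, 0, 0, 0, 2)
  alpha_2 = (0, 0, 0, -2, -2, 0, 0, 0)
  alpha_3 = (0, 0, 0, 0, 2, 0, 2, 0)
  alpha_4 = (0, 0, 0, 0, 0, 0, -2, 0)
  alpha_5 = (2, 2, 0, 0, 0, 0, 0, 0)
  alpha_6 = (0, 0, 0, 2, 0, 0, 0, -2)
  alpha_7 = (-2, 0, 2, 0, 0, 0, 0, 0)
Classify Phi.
Compute the Cartan integers a_ij = 2(alpha_i, alpha_j)/(alpha_j, alpha_j); the resulting 7x7 Cartan matrix is
[[2, 0, 0, 0, -1, -1, 0], [0, 2, -1, 0, 0, -1, 0], [0, -1, 2, -2, 0, 0, 0], [0, 0, -1, 2, 0, 0, 0], [-1, 0, 0, 0, 2, 0, -1], [-1, -1, 0, 0, 0, 2, 0], [0, 0, 0, 0, -1, 0, 2]].
The roots have two lengths (squared-length ratio 2:1); the short ones are alpha_{4}. The associated Dynkin diagram is a chain of 7 nodes with a double edge at one end; the terminal node there is the unique short simple root (B_7), so the type is B_7 (the algebra so(15)).

type B_7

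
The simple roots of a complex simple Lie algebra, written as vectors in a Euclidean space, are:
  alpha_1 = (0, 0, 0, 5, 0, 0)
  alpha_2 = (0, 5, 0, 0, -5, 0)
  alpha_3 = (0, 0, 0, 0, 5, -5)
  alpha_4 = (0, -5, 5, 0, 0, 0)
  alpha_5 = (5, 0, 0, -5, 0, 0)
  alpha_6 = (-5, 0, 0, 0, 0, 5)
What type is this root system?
B_6 (so(13))

Compute the Cartan integers a_ij = 2(alpha_i, alpha_j)/(alpha_j, alpha_j); the resulting 6x6 Cartan matrix is
[[2, 0, 0, 0, -1, 0], [0, 2, -1, -1, 0, 0], [0, -1, 2, 0, 0, -1], [0, -1, 0, 2, 0, 0], [-2, 0, 0, 0, 2, -1], [0, 0, -1, 0, -1, 2]].
The roots have two lengths (squared-length ratio 2:1); the short ones are alpha_{1}. The associated Dynkin diagram is a chain of 6 nodes with a double edge at one end; the terminal node there is the unique short simple root (B_6), so the type is B_6 (the algebra so(13)).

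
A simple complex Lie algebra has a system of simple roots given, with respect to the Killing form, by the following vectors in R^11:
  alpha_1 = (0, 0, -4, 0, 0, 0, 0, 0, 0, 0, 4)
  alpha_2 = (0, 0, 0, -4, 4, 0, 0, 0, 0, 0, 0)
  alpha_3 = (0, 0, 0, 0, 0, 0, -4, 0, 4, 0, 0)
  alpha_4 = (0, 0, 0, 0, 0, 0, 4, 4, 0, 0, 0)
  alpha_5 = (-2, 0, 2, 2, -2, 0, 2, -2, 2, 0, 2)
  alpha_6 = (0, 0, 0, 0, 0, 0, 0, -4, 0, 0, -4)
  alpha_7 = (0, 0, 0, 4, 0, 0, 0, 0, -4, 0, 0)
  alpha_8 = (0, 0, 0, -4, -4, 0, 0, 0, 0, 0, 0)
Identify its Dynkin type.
Compute the Cartan integers a_ij = 2(alpha_i, alpha_j)/(alpha_j, alpha_j); the resulting 8x8 Cartan matrix is
[[2, 0, 0, 0, 0, -1, 0, 0], [0, 2, 0, 0, -1, 0, -1, 0], [0, 0, 2, -1, 0, 0, -1, 0], [0, 0, -1, 2, 0, -1, 0, 0], [0, -1, 0, 0, 2, 0, 0, 0], [-1, 0, 0, -1, 0, 2, 0, 0], [0, -1, -1, 0, 0, 0, 2, -1], [0, 0, 0, 0, 0, 0, -1, 2]].
All simple roots have the same length, so the diagram is simply laced. The associated Dynkin diagram is a chain of 7 nodes with one extra node attached to the third node from one end (E_8), so the type is E_8.

E_8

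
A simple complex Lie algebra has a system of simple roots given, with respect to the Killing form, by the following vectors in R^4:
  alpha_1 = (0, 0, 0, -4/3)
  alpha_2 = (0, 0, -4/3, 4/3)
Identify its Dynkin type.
type B_2

Compute the Cartan integers a_ij = 2(alpha_i, alpha_j)/(alpha_j, alpha_j); the resulting 2x2 Cartan matrix is
[[2, -1], [-2, 2]].
The roots have two lengths (squared-length ratio 2:1); the short ones are alpha_{1}. The associated Dynkin diagram is a chain of 2 nodes with a double edge at one end; the terminal node there is the unique short simple root (B_2), so the type is B_2 (the algebra so(5)).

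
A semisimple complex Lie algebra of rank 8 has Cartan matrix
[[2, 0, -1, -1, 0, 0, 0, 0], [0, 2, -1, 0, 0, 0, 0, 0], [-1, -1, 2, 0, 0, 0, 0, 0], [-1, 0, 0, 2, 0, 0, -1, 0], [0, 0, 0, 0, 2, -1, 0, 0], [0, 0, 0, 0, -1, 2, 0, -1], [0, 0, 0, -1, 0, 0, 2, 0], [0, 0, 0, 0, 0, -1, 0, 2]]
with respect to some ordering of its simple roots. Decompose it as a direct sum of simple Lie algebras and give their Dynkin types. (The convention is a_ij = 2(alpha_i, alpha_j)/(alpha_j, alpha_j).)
The diagram associated to this matrix has two connected components: the simple roots {alpha_5, alpha_6, alpha_8} form a chain of 3 nodes with single edges (A_3), and {alpha_1, alpha_2, alpha_3, alpha_4, alpha_7} form a chain of 5 nodes with single edges (A_5). A semisimple Lie algebra decomposes uniquely as the direct sum of simple ideals, one per connected component of its Dynkin diagram, so g ≅ A_3 ⊕ A_5 (dimension 15 + 35 = 50).

A_3 ⊕ A_5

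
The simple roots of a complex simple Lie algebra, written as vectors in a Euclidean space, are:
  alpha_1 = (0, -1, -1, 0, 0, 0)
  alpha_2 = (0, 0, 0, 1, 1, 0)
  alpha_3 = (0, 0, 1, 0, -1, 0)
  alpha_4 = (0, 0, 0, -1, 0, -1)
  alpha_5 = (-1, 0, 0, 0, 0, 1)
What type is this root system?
Compute the Cartan integers a_ij = 2(alpha_i, alpha_j)/(alpha_j, alpha_j); the resulting 5x5 Cartan matrix is
[[2, 0, -1, 0, 0], [0, 2, -1, -1, 0], [-1, -1, 2, 0, 0], [0, -1, 0, 2, -1], [0, 0, 0, -1, 2]].
All simple roots have the same length, so the diagram is simply laced. The associated Dynkin diagram is a chain of 5 nodes with single edges (A_5), so the type is A_5 (the algebra sl(6)).

A_5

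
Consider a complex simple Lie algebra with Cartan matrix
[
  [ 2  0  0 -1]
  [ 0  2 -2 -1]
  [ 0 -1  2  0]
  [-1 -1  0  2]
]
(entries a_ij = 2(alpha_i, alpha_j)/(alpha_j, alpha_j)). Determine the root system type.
B_4 (so(9))

The matrix has rank 4 with 2's on the diagonal. Reading the off-diagonal entries as Dynkin edges (a single edge where a_ij = a_ji = -1; a double or triple edge where a_ij * a_ji = 2 or 3), the diagram is a chain of 4 nodes with a double edge at one end; the terminal node there is the unique short simple root (B_4). One simple-root ordering that puts it in standard form is (alpha_1, alpha_4, alpha_2, alpha_3). So the algebra is type B_4, i.e. so(9).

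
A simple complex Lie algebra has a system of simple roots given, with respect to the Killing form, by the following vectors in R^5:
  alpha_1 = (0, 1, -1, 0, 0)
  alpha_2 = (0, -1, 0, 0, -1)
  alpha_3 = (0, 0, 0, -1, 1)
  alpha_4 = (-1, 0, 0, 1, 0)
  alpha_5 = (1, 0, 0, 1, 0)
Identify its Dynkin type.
D_5

Compute the Cartan integers a_ij = 2(alpha_i, alpha_j)/(alpha_j, alpha_j); the resulting 5x5 Cartan matrix is
[[2, -1, 0, 0, 0], [-1, 2, -1, 0, 0], [0, -1, 2, -1, -1], [0, 0, -1, 2, 0], [0, 0, -1, 0, 2]].
All simple roots have the same length, so the diagram is simply laced. The associated Dynkin diagram is a chain of 3 nodes with a fork of two nodes at one end (D_5), so the type is D_5 (the algebra so(10)).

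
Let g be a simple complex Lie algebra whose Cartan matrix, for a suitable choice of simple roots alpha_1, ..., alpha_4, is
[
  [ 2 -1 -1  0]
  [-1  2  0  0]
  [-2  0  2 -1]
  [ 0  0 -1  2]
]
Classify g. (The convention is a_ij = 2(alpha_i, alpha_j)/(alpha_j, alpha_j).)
type F_4

The matrix has rank 4 with 2's on the diagonal. Reading the off-diagonal entries as Dynkin edges (a single edge where a_ij = a_ji = -1; a double or triple edge where a_ij * a_ji = 2 or 3), the diagram is a chain of 4 nodes with a double edge between the middle two (F_4). One simple-root ordering that puts it in standard form is (alpha_4, alpha_3, alpha_1, alpha_2). So the algebra is type F_4.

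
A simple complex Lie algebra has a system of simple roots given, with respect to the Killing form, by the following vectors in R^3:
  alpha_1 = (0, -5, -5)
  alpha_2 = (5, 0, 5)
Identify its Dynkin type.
A_2

Compute the Cartan integers a_ij = 2(alpha_i, alpha_j)/(alpha_j, alpha_j); the resulting 2x2 Cartan matrix is
[[2, -1], [-1, 2]].
All simple roots have the same length, so the diagram is simply laced. The associated Dynkin diagram is a chain of 2 nodes with single edges (A_2), so the type is A_2 (the algebra sl(3)).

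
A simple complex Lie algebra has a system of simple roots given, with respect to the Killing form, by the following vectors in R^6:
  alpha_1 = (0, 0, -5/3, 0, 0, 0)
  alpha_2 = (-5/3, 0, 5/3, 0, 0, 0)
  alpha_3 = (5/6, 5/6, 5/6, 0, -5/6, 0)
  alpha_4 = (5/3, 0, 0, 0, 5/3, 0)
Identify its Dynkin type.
F_4

Compute the Cartan integers a_ij = 2(alpha_i, alpha_j)/(alpha_j, alpha_j); the resulting 4x4 Cartan matrix is
[[2, -1, -1, 0], [-2, 2, 0, -1], [-1, 0, 2, 0], [0, -1, 0, 2]].
The roots have two lengths (squared-length ratio 2:1); the short ones are alpha_{1,3}. The associated Dynkin diagram is a chain of 4 nodes with a double edge between the middle two (F_4), so the type is F_4.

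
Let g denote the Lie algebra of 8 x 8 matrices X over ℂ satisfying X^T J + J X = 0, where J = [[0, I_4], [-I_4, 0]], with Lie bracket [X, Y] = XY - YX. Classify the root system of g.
This is sp(8), which has dimension 8(8+1)/2 = 36 and rank 8/2 = 4. In the classification of classical Lie algebras, the symplectic algebra sp(2n) has type C_n; here n = 4, so the Dynkin diagram is a chain of 4 nodes with a double edge at one end; the terminal node there is the unique long simple root (C_4). Hence the type is C_4.

C_4 (sp(8))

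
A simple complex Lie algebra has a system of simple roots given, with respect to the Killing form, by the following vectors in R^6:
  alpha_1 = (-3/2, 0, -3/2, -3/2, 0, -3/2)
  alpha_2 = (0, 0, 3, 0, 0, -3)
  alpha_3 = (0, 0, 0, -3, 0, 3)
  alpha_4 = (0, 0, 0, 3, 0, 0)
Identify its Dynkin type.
F4

Compute the Cartan integers a_ij = 2(alpha_i, alpha_j)/(alpha_j, alpha_j); the resulting 4x4 Cartan matrix is
[[2, 0, 0, -1], [0, 2, -1, 0], [0, -1, 2, -2], [-1, 0, -1, 2]].
The roots have two lengths (squared-length ratio 2:1); the short ones are alpha_{1,4}. The associated Dynkin diagram is a chain of 4 nodes with a double edge between the middle two (F_4), so the type is F_4.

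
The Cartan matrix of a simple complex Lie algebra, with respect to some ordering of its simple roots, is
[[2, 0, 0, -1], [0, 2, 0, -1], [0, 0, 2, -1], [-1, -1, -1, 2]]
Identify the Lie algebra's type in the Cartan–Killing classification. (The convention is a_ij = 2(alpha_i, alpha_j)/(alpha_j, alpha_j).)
The matrix has rank 4 with 2's on the diagonal. Reading the off-diagonal entries as Dynkin edges (a single edge where a_ij = a_ji = -1; a double or triple edge where a_ij * a_ji = 2 or 3), the diagram is a chain of 2 nodes with a fork of two nodes at one end (D_4). One simple-root ordering that puts it in standard form is (alpha_2, alpha_4, alpha_3, alpha_1). So the algebra is type D_4, i.e. so(8).

D_4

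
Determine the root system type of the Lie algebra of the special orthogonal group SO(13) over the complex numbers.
This is so(13) with 13 odd, which has dimension 13(13-1)/2 = 78 and rank (13-1)/2 = 6. In the classification of classical Lie algebras, the orthogonal algebra so(2n+1) in an odd number of variables has type B_n; here n = 6, so the Dynkin diagram is a chain of 6 nodes with a double edge at one end; the terminal node there is the unique short simple root (B_6). Hence the type is B_6.

type B_6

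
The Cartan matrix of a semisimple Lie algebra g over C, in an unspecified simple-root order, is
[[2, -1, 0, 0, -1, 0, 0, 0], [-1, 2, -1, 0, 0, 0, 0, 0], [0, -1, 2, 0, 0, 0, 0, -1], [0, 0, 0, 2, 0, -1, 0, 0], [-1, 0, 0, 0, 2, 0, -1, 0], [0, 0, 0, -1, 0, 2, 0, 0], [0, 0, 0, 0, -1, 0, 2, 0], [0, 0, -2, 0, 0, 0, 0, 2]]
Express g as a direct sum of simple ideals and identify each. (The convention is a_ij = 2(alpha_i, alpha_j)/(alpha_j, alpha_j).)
The diagram associated to this matrix has two connected components: the simple roots {alpha_4, alpha_6} form a chain of 2 nodes with single edges (A_2), and {alpha_1, alpha_2, alpha_3, alpha_5, alpha_7, alpha_8} form a chain of 6 nodes with a double edge at one end; the terminal node there is the unique long simple root (C_6). A semisimple Lie algebra decomposes uniquely as the direct sum of simple ideals, one per connected component of its Dynkin diagram, so g ≅ A_2 ⊕ C_6 (dimension 8 + 78 = 86).

A2 ⊕ C6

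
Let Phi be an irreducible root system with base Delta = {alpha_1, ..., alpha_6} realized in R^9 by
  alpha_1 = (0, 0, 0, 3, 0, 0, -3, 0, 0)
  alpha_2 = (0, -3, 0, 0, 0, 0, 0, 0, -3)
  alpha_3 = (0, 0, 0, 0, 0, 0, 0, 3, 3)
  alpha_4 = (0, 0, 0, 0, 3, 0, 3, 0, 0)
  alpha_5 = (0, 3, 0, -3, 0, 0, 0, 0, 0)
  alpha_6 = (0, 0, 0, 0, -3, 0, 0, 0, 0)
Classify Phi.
B6

Compute the Cartan integers a_ij = 2(alpha_i, alpha_j)/(alpha_j, alpha_j); the resulting 6x6 Cartan matrix is
[[2, 0, 0, -1, -1, 0], [0, 2, -1, 0, -1, 0], [0, -1, 2, 0, 0, 0], [-1, 0, 0, 2, 0, -2], [-1, -1, 0, 0, 2, 0], [0, 0, 0, -1, 0, 2]].
The roots have two lengths (squared-length ratio 2:1); the short ones are alpha_{6}. The associated Dynkin diagram is a chain of 6 nodes with a double edge at one end; the terminal node there is the unique short simple root (B_6), so the type is B_6 (the algebra so(13)).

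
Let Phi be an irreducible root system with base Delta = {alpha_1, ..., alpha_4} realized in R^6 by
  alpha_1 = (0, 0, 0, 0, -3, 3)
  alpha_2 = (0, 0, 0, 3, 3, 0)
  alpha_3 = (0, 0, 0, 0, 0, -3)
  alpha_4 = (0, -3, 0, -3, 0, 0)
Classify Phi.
Compute the Cartan integers a_ij = 2(alpha_i, alpha_j)/(alpha_j, alpha_j); the resulting 4x4 Cartan matrix is
[[2, -1, -2, 0], [-1, 2, 0, -1], [-1, 0, 2, 0], [0, -1, 0, 2]].
The roots have two lengths (squared-length ratio 2:1); the short ones are alpha_{3}. The associated Dynkin diagram is a chain of 4 nodes with a double edge at one end; the terminal node there is the unique short simple root (B_4), so the type is B_4 (the algebra so(9)).

B_4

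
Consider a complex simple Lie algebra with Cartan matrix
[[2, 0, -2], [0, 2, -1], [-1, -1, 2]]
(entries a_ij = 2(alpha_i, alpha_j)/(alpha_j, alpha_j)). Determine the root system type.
C_3

The matrix has rank 3 with 2's on the diagonal. Reading the off-diagonal entries as Dynkin edges (a single edge where a_ij = a_ji = -1; a double or triple edge where a_ij * a_ji = 2 or 3), the diagram is a chain of 3 nodes with a double edge at one end; the terminal node there is the unique long simple root (C_3). One simple-root ordering that puts it in standard form is (alpha_2, alpha_3, alpha_1). So the algebra is type C_3, i.e. sp(6).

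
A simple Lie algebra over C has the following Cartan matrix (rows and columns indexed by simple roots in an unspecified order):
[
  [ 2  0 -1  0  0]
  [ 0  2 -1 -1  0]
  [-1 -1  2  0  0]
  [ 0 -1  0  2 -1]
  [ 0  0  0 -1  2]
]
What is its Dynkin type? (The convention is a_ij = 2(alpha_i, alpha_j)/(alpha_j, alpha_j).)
A_5

The matrix has rank 5 with 2's on the diagonal. Reading the off-diagonal entries as Dynkin edges (a single edge where a_ij = a_ji = -1; a double or triple edge where a_ij * a_ji = 2 or 3), the diagram is a chain of 5 nodes with single edges (A_5). One simple-root ordering that puts it in standard form is (alpha_5, alpha_4, alpha_2, alpha_3, alpha_1). So the algebra is type A_5, i.e. sl(6).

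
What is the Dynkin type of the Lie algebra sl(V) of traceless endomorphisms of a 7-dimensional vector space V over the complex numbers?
This is sl(7), which has dimension 7^2 - 1 = 48 and rank 7 - 1 = 6 (a Cartan subalgebra is the diagonal traceless matrices). In the classification of classical Lie algebras, the special linear algebra sl(n+1) has type A_n; here n = 6, so the Dynkin diagram is a chain of 6 nodes with single edges (A_6). Hence the type is A_6.

A_6 (sl(7))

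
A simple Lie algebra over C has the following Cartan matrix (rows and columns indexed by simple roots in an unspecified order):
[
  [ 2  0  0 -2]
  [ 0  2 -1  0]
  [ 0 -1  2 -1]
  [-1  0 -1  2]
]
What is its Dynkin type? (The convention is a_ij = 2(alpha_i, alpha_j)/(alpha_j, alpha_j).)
The matrix has rank 4 with 2's on the diagonal. Reading the off-diagonal entries as Dynkin edges (a single edge where a_ij = a_ji = -1; a double or triple edge where a_ij * a_ji = 2 or 3), the diagram is a chain of 4 nodes with a double edge at one end; the terminal node there is the unique long simple root (C_4). One simple-root ordering that puts it in standard form is (alpha_2, alpha_3, alpha_4, alpha_1). So the algebra is type C_4, i.e. sp(8).

type C_4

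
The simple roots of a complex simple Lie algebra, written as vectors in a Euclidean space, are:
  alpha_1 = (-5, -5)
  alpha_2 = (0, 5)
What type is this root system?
type B_2

Compute the Cartan integers a_ij = 2(alpha_i, alpha_j)/(alpha_j, alpha_j); the resulting 2x2 Cartan matrix is
[[2, -2], [-1, 2]].
The roots have two lengths (squared-length ratio 2:1); the short ones are alpha_{2}. The associated Dynkin diagram is a chain of 2 nodes with a double edge at one end; the terminal node there is the unique short simple root (B_2), so the type is B_2 (the algebra so(5)).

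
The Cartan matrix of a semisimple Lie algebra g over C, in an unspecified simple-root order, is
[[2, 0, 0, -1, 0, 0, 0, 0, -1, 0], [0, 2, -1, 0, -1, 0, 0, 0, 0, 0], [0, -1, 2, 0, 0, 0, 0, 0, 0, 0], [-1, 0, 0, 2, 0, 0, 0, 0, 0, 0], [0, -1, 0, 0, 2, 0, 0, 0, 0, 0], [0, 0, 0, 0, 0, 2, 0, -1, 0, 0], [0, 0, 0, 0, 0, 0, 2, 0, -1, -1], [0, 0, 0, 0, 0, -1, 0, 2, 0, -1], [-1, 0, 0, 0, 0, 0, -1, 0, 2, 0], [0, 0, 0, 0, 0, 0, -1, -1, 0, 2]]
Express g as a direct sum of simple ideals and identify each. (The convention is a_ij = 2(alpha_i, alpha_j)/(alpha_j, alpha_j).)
The diagram associated to this matrix has two connected components: the simple roots {alpha_2, alpha_3, alpha_5} form a chain of 3 nodes with single edges (A_3), and {alpha_1, alpha_4, alpha_6, alpha_7, alpha_8, alpha_9, alpha_10} form a chain of 7 nodes with single edges (A_7). A semisimple Lie algebra decomposes uniquely as the direct sum of simple ideals, one per connected component of its Dynkin diagram, so g ≅ A_3 ⊕ A_7 (dimension 15 + 63 = 78).

A_3 (sl(4)) + A_7 (sl(8))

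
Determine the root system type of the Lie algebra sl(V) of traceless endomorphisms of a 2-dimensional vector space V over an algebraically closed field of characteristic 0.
This is sl(2), which has dimension 2^2 - 1 = 3 and rank 2 - 1 = 1 (a Cartan subalgebra is the diagonal traceless matrices). In the classification of classical Lie algebras, the special linear algebra sl(n+1) has type A_n; here n = 1, so the Dynkin diagram is a chain of 1 nodes with single edges (A_1). Hence the type is A_1.

A1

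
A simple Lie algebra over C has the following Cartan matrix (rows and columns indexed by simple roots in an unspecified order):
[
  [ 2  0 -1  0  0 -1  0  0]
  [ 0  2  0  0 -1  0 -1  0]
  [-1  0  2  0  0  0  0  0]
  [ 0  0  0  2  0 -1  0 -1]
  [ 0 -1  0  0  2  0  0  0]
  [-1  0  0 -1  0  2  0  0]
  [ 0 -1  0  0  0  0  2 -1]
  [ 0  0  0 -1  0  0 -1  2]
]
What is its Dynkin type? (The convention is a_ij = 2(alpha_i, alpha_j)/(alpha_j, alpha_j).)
The matrix has rank 8 with 2's on the diagonal. Reading the off-diagonal entries as Dynkin edges (a single edge where a_ij = a_ji = -1; a double or triple edge where a_ij * a_ji = 2 or 3), the diagram is a chain of 8 nodes with single edges (A_8). One simple-root ordering that puts it in standard form is (alpha_3, alpha_1, alpha_6, alpha_4, alpha_8, alpha_7, alpha_2, alpha_5). So the algebra is type A_8, i.e. sl(9).

A_8 (sl(9))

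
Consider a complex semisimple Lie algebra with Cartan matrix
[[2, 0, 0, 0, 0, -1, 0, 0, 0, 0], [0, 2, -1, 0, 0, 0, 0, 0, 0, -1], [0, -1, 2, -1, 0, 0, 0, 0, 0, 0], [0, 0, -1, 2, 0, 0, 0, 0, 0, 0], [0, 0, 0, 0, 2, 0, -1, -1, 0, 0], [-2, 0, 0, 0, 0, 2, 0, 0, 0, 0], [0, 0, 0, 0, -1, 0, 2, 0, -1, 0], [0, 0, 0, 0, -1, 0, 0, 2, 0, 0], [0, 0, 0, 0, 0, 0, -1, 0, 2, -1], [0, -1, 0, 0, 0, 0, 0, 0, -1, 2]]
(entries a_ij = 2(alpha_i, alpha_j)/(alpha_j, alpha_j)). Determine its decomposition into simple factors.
The diagram associated to this matrix has two connected components: the simple roots {alpha_2, alpha_3, alpha_4, alpha_5, alpha_7, alpha_8, alpha_9, alpha_10} form a chain of 8 nodes with single edges (A_8), and {alpha_1, alpha_6} form a chain of 2 nodes with a double edge at one end; the terminal node there is the unique short simple root (B_2). A semisimple Lie algebra decomposes uniquely as the direct sum of simple ideals, one per connected component of its Dynkin diagram, so g ≅ A_8 ⊕ B_2 (dimension 80 + 10 = 90).

A_8 (sl(9)) ⊕ B_2 (so(5))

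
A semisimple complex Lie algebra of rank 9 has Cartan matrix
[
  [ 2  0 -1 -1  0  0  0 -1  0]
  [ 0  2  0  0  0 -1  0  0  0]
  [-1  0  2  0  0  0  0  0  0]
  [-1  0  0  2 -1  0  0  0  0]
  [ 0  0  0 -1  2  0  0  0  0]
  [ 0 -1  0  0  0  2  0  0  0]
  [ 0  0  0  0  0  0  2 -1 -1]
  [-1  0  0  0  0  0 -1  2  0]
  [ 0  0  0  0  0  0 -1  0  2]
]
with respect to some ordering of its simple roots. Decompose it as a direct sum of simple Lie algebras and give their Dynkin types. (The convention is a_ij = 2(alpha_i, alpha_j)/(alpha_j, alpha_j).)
A2 ⊕ E7

The diagram associated to this matrix has two connected components: the simple roots {alpha_2, alpha_6} form a chain of 2 nodes with single edges (A_2), and {alpha_1, alpha_3, alpha_4, alpha_5, alpha_7, alpha_8, alpha_9} form a chain of 6 nodes with one extra node attached to the third node from one end (E_7). A semisimple Lie algebra decomposes uniquely as the direct sum of simple ideals, one per connected component of its Dynkin diagram, so g ≅ A_2 ⊕ E_7 (dimension 8 + 133 = 141).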